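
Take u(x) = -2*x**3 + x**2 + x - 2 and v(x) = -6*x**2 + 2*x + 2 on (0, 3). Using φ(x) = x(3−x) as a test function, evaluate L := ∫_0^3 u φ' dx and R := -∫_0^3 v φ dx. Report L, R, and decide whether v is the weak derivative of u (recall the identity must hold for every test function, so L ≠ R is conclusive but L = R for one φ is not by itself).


LHS = 549/10, RHS = 252/5. No, v is not the weak derivative of u.

u(x) = -2*x**3 + x**2 + x - 2, classical derivative u'(x) = -6*x**2 + 2*x + 1.
φ(x) = x(3−x), so φ'(x) = 3 - 2*x.
Note φ(0) = φ(3) = 0, so the boundary term u·φ vanishes.
LHS = ∫_0^3 u(x) φ'(x) dx = ∫_0^3 (4*x^4 - 8*x^3 + x^2 + 7*x - 6) dx. Term by term:
  ∫_0^3 4*x^4 dx = 972/5;  ∫_0^3 -8*x^3 dx = -162;  ∫_0^3 x^2 dx = 9;
  ∫_0^3 7*x dx = 63/2;  ∫_0^3 -6 dx = -18.
Sum: 972/5 − 162 + 9 + 63/2 − 18 = 549/10.
So LHS = 549/10.
∫_0^3 v(x) φ(x) dx = ∫_0^3 (6*x^4 - 20*x^3 + 4*x^2 + 6*x) dx. Term by term:
  ∫_0^3 6*x^4 dx = 1458/5;  ∫_0^3 -20*x^3 dx = -405;  ∫_0^3 4*x^2 dx = 36;
  ∫_0^3 6*x dx = 27.
Sum: 1458/5 − 405 + 36 + 27 = -252/5.
So RHS = -∫_0^3 v(x) φ(x) dx = 252/5.
LHS − RHS = 9/2 ≠ 0, so the identity fails.
(For a valid weak derivative the identity must hold for EVERY test function, in particular this one. The failure shows v is NOT the weak derivative of u.)
Correct weak derivative would be u'(x) = -6*x**2 + 2*x + 1.


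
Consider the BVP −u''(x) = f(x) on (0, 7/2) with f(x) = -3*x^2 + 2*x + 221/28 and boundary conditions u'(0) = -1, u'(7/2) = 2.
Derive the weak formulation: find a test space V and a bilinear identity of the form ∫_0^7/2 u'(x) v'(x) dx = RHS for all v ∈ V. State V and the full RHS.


V = H^1(0, 7/2) (v unrestricted at boundary; u is determined up to an additive constant); weak form: ∫_0^7/2 u'v' dx = ∫_0^7/2 (-3*x^2 + 2*x + 221/28) v dx + 2·v(7/2) + v(0) for all v ∈ V.

Multiply both sides by a test function v and integrate from 0 to 7/2:
  ∫_0^7/2 −u''(x) v(x) dx = ∫_0^7/2 f(x) v(x) dx.
Integrate the LHS by parts once:
  ∫_0^7/2 −u'' v dx = −[u'(x) v(x)]_0^7/2 + ∫_0^7/2 u'(x) v'(x) dx.
Thus ∫_0^7/2 u'(x) v'(x) dx = ∫_0^7/2 f(x) v(x) dx + [u'(x) v(x)]_0^7/2.
Choose V so that boundary terms are either known or forced to vanish.
u has inhomogeneous Neumann u'(0) = -1, u'(7/2) = 2. [u' v]_0^7/2 = (2)·v(7/2) − (-1)·v(0) = 2·v(7/2) + v(0). Take V = H^1(0, 7/2); boundary term becomes part of RHS.
Weak formulation: find u (satisfying any essential BC) such that ∫_0^7/2 u'(x) v'(x) dx = ∫_0^7/2 f v dx + 2·v(7/2) + v(0) for all v ∈ V (Neumann data are natural BCs: they enter the RHS as boundary terms).
Substituting f(x) = -3*x^2 + 2*x + 221/28, the right-hand side is ∫_0^7/2 (-3*x^2 + 2*x + 221/28) v dx + 2·v(7/2) + v(0).
Compatibility check (pure Neumann): taking v ≡ 1 ∈ V gives 0 = ∫_0^7/2 f dx + (2) − (-1), i.e. ∫_0^7/2 f dx must equal u'(0) − u'(7/2) = -3. Indeed ∫_0^7/2 (-3*x^2 + 2*x + 221/28) dx = -3, so the data are compatible. The solution is then unique only up to an additive constant (fix it e.g. by requiring ∫_0^7/2 u dx = 0).


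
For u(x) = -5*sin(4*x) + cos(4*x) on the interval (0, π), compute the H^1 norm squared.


||u||_{H^1(0,π)}^2 = 221*π

u'(x) = -4*sin(4*x) - 20*cos(4*x).
Expand u² and (u')² and integrate term by term on (0, π), using: for integers n ≥ 1, ∫_0^π sin²(nx) dx = ∫_0^π cos²(nx) dx = π/2; for n ≠ n', ∫_0^π sin(nx)sin(n'x) dx = ∫_0^π cos(nx)cos(n'x) dx = 0; and by product-to-sum, ∫_0^π sin(nx)cos(n'x) dx = ½∫_0^π [sin((n+n')x) + sin((n−n')x)] dx, which is 0 when n+n' is even and 2n/(n²−n'²) when n+n' is odd (it need not vanish on (0, π)).
  u² squared terms: (-5)²·∫sin(4x)² dx = 25·π/2 = 25*π/2;  (1)²·∫cos(4x)² dx = 1·π/2 = π/2.
  u² cross terms: 2·(-5)·(1)·∫sin(4x)·cos(4x) dx = -10·(0) = 0.
  So ∫_0^π u² dx = 25*π/2 + π/2 + 0 = 13*π.
  (u')² squared terms: (-20)²·∫cos(4x)² dx = 400·π/2 = 200*π;  (-4)²·∫sin(4x)² dx = 16·π/2 = 8*π.
  (u')² cross terms: 2·(-20)·(-4)·∫cos(4x)·sin(4x) dx = 160·(0) = 0.
  So ∫_0^π (u')² dx = 200*π + 8*π + 0 = 208*π.
||u||_{H^1}^2 = (13*π) + (208*π) = 221*π.


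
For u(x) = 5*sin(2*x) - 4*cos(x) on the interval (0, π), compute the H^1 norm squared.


||u||_{H^1(0,π)}^2 = -320/3 + 157*π/2

u'(x) = 4*sin(x) + 10*cos(2*x).
Expand u² and (u')² and integrate term by term on (0, π), using: for integers n ≥ 1, ∫_0^π sin²(nx) dx = ∫_0^π cos²(nx) dx = π/2; for n ≠ n', ∫_0^π sin(nx)sin(n'x) dx = ∫_0^π cos(nx)cos(n'x) dx = 0; and by product-to-sum, ∫_0^π sin(nx)cos(n'x) dx = ½∫_0^π [sin((n+n')x) + sin((n−n')x)] dx, which is 0 when n+n' is even and 2n/(n²−n'²) when n+n' is odd (it need not vanish on (0, π)).
  u² squared terms: (-4)²·∫cos(x)² dx = 16·π/2 = 8*π;  (5)²·∫sin(2x)² dx = 25·π/2 = 25*π/2.
  u² cross terms: 2·(-4)·(5)·∫cos(x)·sin(2x) dx = -40·(4/3) = -160/3.
  So ∫_0^π u² dx = 8*π + 25*π/2 − 160/3 = -160/3 + 41*π/2.
  (u')² squared terms: (4)²·∫sin(x)² dx = 16·π/2 = 8*π;  (10)²·∫cos(2x)² dx = 100·π/2 = 50*π.
  (u')² cross terms: 2·(4)·(10)·∫sin(x)·cos(2x) dx = 80·(-2/3) = -160/3.
  So ∫_0^π (u')² dx = 8*π + 50*π − 160/3 = -160/3 + 58*π.
||u||_{H^1}^2 = (-160/3 + 41*π/2) + (-160/3 + 58*π) = -320/3 + 157*π/2.


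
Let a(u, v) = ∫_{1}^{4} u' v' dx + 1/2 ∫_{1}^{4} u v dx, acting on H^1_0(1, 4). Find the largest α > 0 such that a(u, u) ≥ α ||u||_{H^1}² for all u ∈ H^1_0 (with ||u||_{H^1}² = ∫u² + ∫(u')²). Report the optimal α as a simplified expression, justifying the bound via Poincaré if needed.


α = (9/2 + π^2)/(9 + π^2)

Coercivity of a(·,·) on H^1_0(1, 4) means a(u, u) ≥ α ||u||_{H^1}² for every u ∈ H^1_0.
The interval has length L = 3, and Poincaré/coercivity depend only on L. Here a(u, u) = ∫(u')² + (1/2)·∫u².
Here 0 < c = 1/2 < 1. The condition a(u,u) ≥ α||u||_{H^1}² reads (1−α)∫(u')² ≥ (α−c)∫u². Any admissible α is ≤ 1 (rapidly oscillating u have ∫u²/∫(u')² → 0), and α = 1 would force 0 ≥ (1−c)∫u², impossible since c < 1; so 1−α > 0. By the sharp Poincaré inequality on H^1_0 of an interval of length L, ∫(u')² ≥ (π/L)²∫u² with equality for the first sine mode sin(π(x−x₀)/L) (x₀ the left endpoint), so the inequality holds for all u iff (1−α)(π/L)² ≥ α − c, i.e. α ≤ ((π/L)² + c)/((π/L)² + 1) = (1 + c(L/π)²)/(1 + (L/π)²). With (π/L)² = π^2/9 and c = 1/2, the largest admissible constant is α = ((π/L)² + c)/((π/L)² + 1).
Simplifying, α = (9/2 + π^2)/(9 + π^2).


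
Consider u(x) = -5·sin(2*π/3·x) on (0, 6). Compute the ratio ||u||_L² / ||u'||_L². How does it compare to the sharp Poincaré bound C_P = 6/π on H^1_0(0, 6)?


||u||_L² / ||u'||_L² = 3/(2*π) < C_P = 6/π.

u(x) = -5·sin(2*π/3·x), so u'(x) = -10*π*cos(2*π*x/3)/3.
Writing u(x) = A·sin(kπx/L) with A = -5 and k = 4, use ∫_0^L sin²(kπx/L) dx = L/2 and ∫_0^L cos²(kπx/L) dx = L/2.
u² = 25·sin²(2*π/3·x) and (u')² = 100*π^2/9·cos²(2*π/3·x), and each of sin², cos² integrates to L/2 = 3 over (0, 6).
∫_0^6 u² dx = 75, so ||u||_L² = 5*sqrt(3).
∫_0^6 (u')² dx = 100*π^2/3, so ||u'||_L² = 10*sqrt(3)*π/3.
Ratio ||u||_L² / ||u'||_L² = 3/(2*π).
Sharp Poincaré constant on H^1_0(0, 6) is C_P = L/π = 6/π, achieved by sin(π/6·x).
This is the k = 4 harmonic; the ratio L/(kπ) is strictly less than C_P = L/π, consistent with the sharp inequality ||u||_L² ≤ C_P ||u'||_L².


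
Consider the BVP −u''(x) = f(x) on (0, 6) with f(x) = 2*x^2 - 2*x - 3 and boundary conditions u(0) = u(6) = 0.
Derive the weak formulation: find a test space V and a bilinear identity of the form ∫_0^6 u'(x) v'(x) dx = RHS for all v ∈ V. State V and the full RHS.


V = H^1_0(0, 6) (so v(0) = v(6) = 0); weak form: ∫_0^6 u'v' dx = ∫_0^6 (2*x^2 - 2*x - 3) v dx for all v ∈ V.

Multiply both sides by a test function v and integrate from 0 to 6:
  ∫_0^6 −u''(x) v(x) dx = ∫_0^6 f(x) v(x) dx.
Integrate the LHS by parts once:
  ∫_0^6 −u'' v dx = −[u'(x) v(x)]_0^6 + ∫_0^6 u'(x) v'(x) dx.
Thus ∫_0^6 u'(x) v'(x) dx = ∫_0^6 f(x) v(x) dx + [u'(x) v(x)]_0^6.
Choose V so that boundary terms are either known or forced to vanish.
u is Dirichlet: u(0) = u(6) = 0. Let V = H^1_0(0, 6); then v(0) = v(6) = 0, and [u' v]_0^6 = 0.
Weak formulation: find u (satisfying any essential BC) such that ∫_0^6 u'(x) v'(x) dx = ∫_0^6 f v dx for all v ∈ V.
Substituting f(x) = 2*x^2 - 2*x - 3, the right-hand side is ∫_0^6 (2*x^2 - 2*x - 3) v dx.


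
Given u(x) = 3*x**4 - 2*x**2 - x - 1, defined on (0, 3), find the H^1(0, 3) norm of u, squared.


||u||_{H^1}^2 = 1934337/35

The H^1 norm (squared) on an interval (0, L) is
  ||u||_{H^1}^2 = ∫_0^L u(x)^2 dx + ∫_0^L u'(x)^2 dx.
Compute u'(x) = 12*x**3 - 4*x - 1.
Then u(x)^2 = 9*x**8 - 12*x**6 - 6*x**5 - 2*x**4 + 4*x**3 + 5*x**2 + 2*x + 1 and u'(x)^2 = 144*x**6 - 96*x**4 - 24*x**3 + 16*x**2 + 8*x + 1.
Integrate each monomial from 0 to 3 using ∫_0^3 c·x^n dx = c·3^(n+1)/(n+1):
  ∫_0^3 u(x)^2 dx = ∫_0^3 (9*x^8 - 12*x^6 - 6*x^5 - 2*x^4 + 4*x^3 + 5*x^2 + 2*x + 1) dx. Term by term:
    ∫_0^3 9*x^8 dx = 19683;  ∫_0^3 -12*x^6 dx = -26244/7;  ∫_0^3 -6*x^5 dx = -729;
    ∫_0^3 -2*x^4 dx = -486/5;  ∫_0^3 4*x^3 dx = 81;  ∫_0^3 5*x^2 dx = 45;
    ∫_0^3 2*x dx = 9;  ∫_0^3 1 dx = 3.
  Sum: 19683 − 26244/7 − 729 − 486/5 + 81 + 45 + 9 + 3 = 533598/35.
  ∫_0^3 u'(x)^2 dx = ∫_0^3 (144*x^6 - 96*x^4 - 24*x^3 + 16*x^2 + 8*x + 1) dx. Term by term:
    ∫_0^3 144*x^6 dx = 314928/7;  ∫_0^3 -96*x^4 dx = -23328/5;  ∫_0^3 -24*x^3 dx = -486;
    ∫_0^3 16*x^2 dx = 144;  ∫_0^3 8*x dx = 36;  ∫_0^3 1 dx = 3.
  Sum: 314928/7 − 23328/5 − 486 + 144 + 36 + 3 = 1400739/35.
Adding: ||u||_{H^1}^2 = 533598/35 + 1400739/35 = 1934337/35.


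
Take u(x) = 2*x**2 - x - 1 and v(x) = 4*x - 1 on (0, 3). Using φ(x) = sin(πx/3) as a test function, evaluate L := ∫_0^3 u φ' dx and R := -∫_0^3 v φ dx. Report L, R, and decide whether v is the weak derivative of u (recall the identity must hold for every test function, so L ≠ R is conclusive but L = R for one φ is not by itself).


LHS = -30/π, RHS = -30/π. Yes, v = u' weakly.

u(x) = 2*x**2 - x - 1, classical derivative u'(x) = 4*x - 1.
φ(x) = sin(πx/3), so φ'(x) = π*cos(π*x/3)/3.
Note φ(0) = φ(3) = 0, so the boundary term u·φ vanishes.
LHS = ∫_0^3 u(x) φ'(x) dx = ∫_0^3 (2*π*x^2*cos(π*x/3)/3 - π*x*cos(π*x/3)/3 - π*cos(π*x/3)/3) dx. Term by term:
  ∫_0^3 -π*cos(π*x/3)/3 dx = 0;  ∫_0^3 -π*x*cos(π*x/3)/3 dx = 6/π;  ∫_0^3 2*π*x^2*cos(π*x/3)/3 dx = -36/π.
Sum: 0 + 6/π − 36/π = -30/π.
So LHS = -30/π.
∫_0^3 v(x) φ(x) dx = ∫_0^3 (4*x*sin(π*x/3) - sin(π*x/3)) dx. Term by term:
  ∫_0^3 -sin(π*x/3) dx = -6/π;  ∫_0^3 4*x*sin(π*x/3) dx = 36/π.
Sum: -6/π + 36/π = 30/π.
So RHS = -∫_0^3 v(x) φ(x) dx = -30/π.
LHS = RHS, so the identity holds for this test φ.
Moreover u is smooth here and v(x) = u'(x) = 4*x - 1 pointwise, so the identity holds for every test function. Hence v is the weak derivative of u.


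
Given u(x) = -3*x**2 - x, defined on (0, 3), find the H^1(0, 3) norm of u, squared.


||u||_{H^1}^2 = 9489/10

The H^1 norm (squared) on an interval (0, L) is
  ||u||_{H^1}^2 = ∫_0^L u(x)^2 dx + ∫_0^L u'(x)^2 dx.
Compute u'(x) = -6*x - 1.
Then u(x)^2 = 9*x**4 + 6*x**3 + x**2 and u'(x)^2 = 36*x**2 + 12*x + 1.
Integrate each monomial from 0 to 3 using ∫_0^3 c·x^n dx = c·3^(n+1)/(n+1):
  ∫_0^3 u(x)^2 dx = ∫_0^3 (9*x^4 + 6*x^3 + x^2) dx. Term by term:
    ∫_0^3 9*x^4 dx = 2187/5;  ∫_0^3 6*x^3 dx = 243/2;  ∫_0^3 x^2 dx = 9.
  Sum: 2187/5 + 243/2 + 9 = 5679/10.
  ∫_0^3 u'(x)^2 dx = ∫_0^3 (36*x^2 + 12*x + 1) dx. Term by term:
    ∫_0^3 36*x^2 dx = 324;  ∫_0^3 12*x dx = 54;  ∫_0^3 1 dx = 3.
  Sum: 324 + 54 + 3 = 381.
Adding: ||u||_{H^1}^2 = 5679/10 + 381 = 9489/10.


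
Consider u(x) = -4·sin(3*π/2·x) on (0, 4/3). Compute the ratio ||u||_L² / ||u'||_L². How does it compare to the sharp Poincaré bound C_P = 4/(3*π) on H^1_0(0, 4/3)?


||u||_L² / ||u'||_L² = 2/(3*π) < C_P = 4/(3*π).

u(x) = -4·sin(3*π/2·x), so u'(x) = -6*π*cos(3*π*x/2).
Writing u(x) = A·sin(kπx/L) with A = -4 and k = 2, use ∫_0^L sin²(kπx/L) dx = L/2 and ∫_0^L cos²(kπx/L) dx = L/2.
u² = 16·sin²(3*π/2·x) and (u')² = 36*π^2·cos²(3*π/2·x), and each of sin², cos² integrates to L/2 = 2/3 over (0, 4/3).
∫_0^4/3 u² dx = 32/3, so ||u||_L² = 4*sqrt(6)/3.
∫_0^4/3 (u')² dx = 24*π^2, so ||u'||_L² = 2*sqrt(6)*π.
Ratio ||u||_L² / ||u'||_L² = 2/(3*π).
Sharp Poincaré constant on H^1_0(0, 4/3) is C_P = L/π = 4/(3*π), achieved by sin(3*π/4·x).
This is the k = 2 harmonic; the ratio L/(kπ) is strictly less than C_P = L/π, consistent with the sharp inequality ||u||_L² ≤ C_P ||u'||_L².


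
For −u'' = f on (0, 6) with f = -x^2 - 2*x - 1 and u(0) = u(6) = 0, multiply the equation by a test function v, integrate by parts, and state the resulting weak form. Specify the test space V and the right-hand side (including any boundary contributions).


V = H^1_0(0, 6) (so v(0) = v(6) = 0); weak form: ∫_0^6 u'v' dx = ∫_0^6 (-x^2 - 2*x - 1) v dx for all v ∈ V.

Multiply both sides by a test function v and integrate from 0 to 6:
  ∫_0^6 −u''(x) v(x) dx = ∫_0^6 f(x) v(x) dx.
Integrate the LHS by parts once:
  ∫_0^6 −u'' v dx = −[u'(x) v(x)]_0^6 + ∫_0^6 u'(x) v'(x) dx.
Thus ∫_0^6 u'(x) v'(x) dx = ∫_0^6 f(x) v(x) dx + [u'(x) v(x)]_0^6.
Choose V so that boundary terms are either known or forced to vanish.
u is Dirichlet: u(0) = u(6) = 0. Let V = H^1_0(0, 6); then v(0) = v(6) = 0, and [u' v]_0^6 = 0.
Weak formulation: find u (satisfying any essential BC) such that ∫_0^6 u'(x) v'(x) dx = ∫_0^6 f v dx for all v ∈ V.
Substituting f(x) = -x^2 - 2*x - 1, the right-hand side is ∫_0^6 (-x^2 - 2*x - 1) v dx.


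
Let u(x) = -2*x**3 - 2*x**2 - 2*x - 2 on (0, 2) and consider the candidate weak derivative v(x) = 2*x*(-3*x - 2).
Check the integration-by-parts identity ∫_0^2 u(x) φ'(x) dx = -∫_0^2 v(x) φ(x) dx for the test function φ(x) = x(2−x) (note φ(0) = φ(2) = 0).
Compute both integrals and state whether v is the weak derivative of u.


LHS = 88/5, RHS = 224/15. No, v is not the weak derivative of u.

u(x) = -2*x**3 - 2*x**2 - 2*x - 2, classical derivative u'(x) = -6*x**2 - 4*x - 2.
φ(x) = x(2−x), so φ'(x) = 2 - 2*x.
Note φ(0) = φ(2) = 0, so the boundary term u·φ vanishes.
LHS = ∫_0^2 u(x) φ'(x) dx = ∫_0^2 (4*x^4 - 4) dx. Term by term:
  ∫_0^2 4*x^4 dx = 128/5;  ∫_0^2 -4 dx = -8.
Sum: 128/5 − 8 = 88/5.
So LHS = 88/5.
∫_0^2 v(x) φ(x) dx = ∫_0^2 (6*x^4 - 8*x^3 - 8*x^2) dx. Term by term:
  ∫_0^2 6*x^4 dx = 192/5;  ∫_0^2 -8*x^3 dx = -32;  ∫_0^2 -8*x^2 dx = -64/3.
Sum: 192/5 − 32 − 64/3 = -224/15.
So RHS = -∫_0^2 v(x) φ(x) dx = 224/15.
LHS − RHS = 8/3 ≠ 0, so the identity fails.
(For a valid weak derivative the identity must hold for EVERY test function, in particular this one. The failure shows v is NOT the weak derivative of u.)
Correct weak derivative would be u'(x) = -6*x**2 - 4*x - 2.


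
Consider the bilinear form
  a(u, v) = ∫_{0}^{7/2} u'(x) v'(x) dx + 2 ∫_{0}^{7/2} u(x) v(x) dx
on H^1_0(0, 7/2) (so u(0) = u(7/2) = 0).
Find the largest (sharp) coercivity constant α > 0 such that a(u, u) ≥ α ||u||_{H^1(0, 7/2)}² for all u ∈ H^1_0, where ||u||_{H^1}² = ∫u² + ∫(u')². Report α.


α = 1

Coercivity of a(·,·) on H^1_0(0, 7/2) means a(u, u) ≥ α ||u||_{H^1}² for every u ∈ H^1_0.
The interval has length L = 7/2, and Poincaré/coercivity depend only on L. Here a(u, u) = ∫(u')² + (2)·∫u².
Here c = 2 ≥ 1, so a(u,u) = ∫(u')² + c∫u² ≥ ∫(u')² + ∫u² = ||u||_{H^1}², i.e. α = 1 works. No larger α is possible: a(u,u) ≥ α||u||_{H^1}² means (1−α)∫(u')² ≥ (α−c)∫u², and for the modes u_n = sin(nπ(x−x₀)/L) (x₀ the left endpoint) one has ∫u_n²/∫(u_n')² = (L/(nπ))² → 0, so a(u_n,u_n)/||u_n||_{H^1}² → 1. Hence the optimal constant is α = 1.
Therefore α = 1.


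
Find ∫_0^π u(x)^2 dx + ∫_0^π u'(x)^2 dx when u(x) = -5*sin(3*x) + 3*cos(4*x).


||u||_{H^1(0,π)}^2 = 3060/7 + 403*π/2

u'(x) = -12*sin(4*x) - 15*cos(3*x).
Expand u² and (u')² and integrate term by term on (0, π), using: for integers n ≥ 1, ∫_0^π sin²(nx) dx = ∫_0^π cos²(nx) dx = π/2; for n ≠ n', ∫_0^π sin(nx)sin(n'x) dx = ∫_0^π cos(nx)cos(n'x) dx = 0; and by product-to-sum, ∫_0^π sin(nx)cos(n'x) dx = ½∫_0^π [sin((n+n')x) + sin((n−n')x)] dx, which is 0 when n+n' is even and 2n/(n²−n'²) when n+n' is odd (it need not vanish on (0, π)).
  u² squared terms: (-5)²·∫sin(3x)² dx = 25·π/2 = 25*π/2;  (3)²·∫cos(4x)² dx = 9·π/2 = 9*π/2.
  u² cross terms: 2·(-5)·(3)·∫sin(3x)·cos(4x) dx = -30·(-6/7) = 180/7.
  So ∫_0^π u² dx = 25*π/2 + 9*π/2 + 180/7 = 180/7 + 17*π.
  (u')² squared terms: (-15)²·∫cos(3x)² dx = 225·π/2 = 225*π/2;  (-12)²·∫sin(4x)² dx = 144·π/2 = 72*π.
  (u')² cross terms: 2·(-15)·(-12)·∫cos(3x)·sin(4x) dx = 360·(8/7) = 2880/7.
  So ∫_0^π (u')² dx = 225*π/2 + 72*π + 2880/7 = 2880/7 + 369*π/2.
||u||_{H^1}^2 = (180/7 + 17*π) + (2880/7 + 369*π/2) = 3060/7 + 403*π/2.


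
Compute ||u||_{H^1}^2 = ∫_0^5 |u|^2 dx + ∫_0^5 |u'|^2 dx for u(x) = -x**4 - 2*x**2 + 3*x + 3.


||u||_{H^1}^2 = 27611945/63

The H^1 norm (squared) on an interval (0, L) is
  ||u||_{H^1}^2 = ∫_0^L u(x)^2 dx + ∫_0^L u'(x)^2 dx.
Compute u'(x) = -4*x**3 - 4*x + 3.
Then u(x)^2 = x**8 + 4*x**6 - 6*x**5 - 2*x**4 - 12*x**3 - 3*x**2 + 18*x + 9 and u'(x)^2 = 16*x**6 + 32*x**4 - 24*x**3 + 16*x**2 - 24*x + 9.
Integrate each monomial from 0 to 5 using ∫_0^5 c·x^n dx = c·5^(n+1)/(n+1):
  ∫_0^5 u(x)^2 dx = ∫_0^5 (x^8 + 4*x^6 - 6*x^5 - 2*x^4 - 12*x^3 - 3*x^2 + 18*x + 9) dx. Term by term:
    ∫_0^5 x^8 dx = 1953125/9;  ∫_0^5 4*x^6 dx = 312500/7;  ∫_0^5 -6*x^5 dx = -15625;
    ∫_0^5 -2*x^4 dx = -1250;  ∫_0^5 -12*x^3 dx = -1875;  ∫_0^5 -3*x^2 dx = -125;
    ∫_0^5 18*x dx = 225;  ∫_0^5 9 dx = 45.
  Sum: 1953125/9 + 312500/7 − 15625 − 1250 − 1875 − 125 + 225 + 45 = 15312260/63.
  ∫_0^5 u'(x)^2 dx = ∫_0^5 (16*x^6 + 32*x^4 - 24*x^3 + 16*x^2 - 24*x + 9) dx. Term by term:
    ∫_0^5 16*x^6 dx = 1250000/7;  ∫_0^5 32*x^4 dx = 20000;  ∫_0^5 -24*x^3 dx = -3750;
    ∫_0^5 16*x^2 dx = 2000/3;  ∫_0^5 -24*x dx = -300;  ∫_0^5 9 dx = 45.
  Sum: 1250000/7 + 20000 − 3750 + 2000/3 − 300 + 45 = 4099895/21.
Adding: ||u||_{H^1}^2 = 15312260/63 + 4099895/21 = 27611945/63.


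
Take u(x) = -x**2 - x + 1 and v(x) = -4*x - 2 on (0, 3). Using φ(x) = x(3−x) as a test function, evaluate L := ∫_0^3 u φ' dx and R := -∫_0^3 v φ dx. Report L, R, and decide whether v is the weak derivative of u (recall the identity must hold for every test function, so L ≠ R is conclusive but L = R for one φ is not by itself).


LHS = 18, RHS = 36. No, v is not the weak derivative of u.

u(x) = -x**2 - x + 1, classical derivative u'(x) = -2*x - 1.
φ(x) = x(3−x), so φ'(x) = 3 - 2*x.
Note φ(0) = φ(3) = 0, so the boundary term u·φ vanishes.
LHS = ∫_0^3 u(x) φ'(x) dx = ∫_0^3 (2*x^3 - x^2 - 5*x + 3) dx. Term by term:
  ∫_0^3 2*x^3 dx = 81/2;  ∫_0^3 -x^2 dx = -9;  ∫_0^3 -5*x dx = -45/2;
  ∫_0^3 3 dx = 9.
Sum: 81/2 − 9 − 45/2 + 9 = 18.
So LHS = 18.
∫_0^3 v(x) φ(x) dx = ∫_0^3 (4*x^3 - 10*x^2 - 6*x) dx. Term by term:
  ∫_0^3 4*x^3 dx = 81;  ∫_0^3 -10*x^2 dx = -90;  ∫_0^3 -6*x dx = -27.
Sum: 81 − 90 − 27 = -36.
So RHS = -∫_0^3 v(x) φ(x) dx = 36.
LHS − RHS = -18 ≠ 0, so the identity fails.
(For a valid weak derivative the identity must hold for EVERY test function, in particular this one. The failure shows v is NOT the weak derivative of u.)
Correct weak derivative would be u'(x) = -2*x - 1.


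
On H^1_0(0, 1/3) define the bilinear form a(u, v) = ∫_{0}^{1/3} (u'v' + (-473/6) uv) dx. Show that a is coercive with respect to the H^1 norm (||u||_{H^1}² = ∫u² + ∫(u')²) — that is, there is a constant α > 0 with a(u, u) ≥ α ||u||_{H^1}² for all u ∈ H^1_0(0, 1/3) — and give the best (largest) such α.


α = (-473 + 54*π^2)/(6*(1 + 9*π^2))

Coercivity of a(·,·) on H^1_0(0, 1/3) means a(u, u) ≥ α ||u||_{H^1}² for every u ∈ H^1_0.
The interval has length L = 1/3, and Poincaré/coercivity depend only on L. Here a(u, u) = ∫(u')² + (-473/6)·∫u².
Here c = -473/6 < 0 with |c| < (π/L)² = 9*π^2, so coercivity still holds. The condition a(u,u) ≥ α||u||_{H^1}² reads (1−α)∫(u')² ≥ (α−c)∫u². Any admissible α is ≤ 1 (rapidly oscillating u have ∫u²/∫(u')² → 0), and α = 1 would force 0 ≥ (1−c)∫u², impossible since c < 1; so 1−α > 0. By the sharp Poincaré inequality on H^1_0 of an interval of length L, ∫(u')² ≥ (π/L)²∫u² with equality for the first sine mode sin(π(x−x₀)/L) (x₀ the left endpoint), so the inequality holds for all u iff (1−α)(π/L)² ≥ α − c, i.e. α ≤ ((π/L)² + c)/((π/L)² + 1) = (1 + c(L/π)²)/(1 + (L/π)²). (Direct route, valid since c ≤ 0: Poincaré gives c∫u² ≥ c(L/π)²∫(u')², so a(u,u) ≥ (1 + c(L/π)²)∫(u')², while ||u||_{H^1}² ≤ (1 + (L/π)²)∫(u')²; dividing yields the same α.) With (π/L)² = 9*π^2 and c = -473/6, the largest admissible constant is α = ((π/L)² + c)/((π/L)² + 1).
Simplifying, α = (-473 + 54*π^2)/(6*(1 + 9*π^2)).


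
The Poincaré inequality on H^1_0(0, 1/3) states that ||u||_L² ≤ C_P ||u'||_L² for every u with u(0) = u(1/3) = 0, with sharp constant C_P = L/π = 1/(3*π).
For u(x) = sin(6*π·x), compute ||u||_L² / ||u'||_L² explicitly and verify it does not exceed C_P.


||u||_L² / ||u'||_L² = 1/(6*π) < C_P = 1/(3*π).

u(x) = sin(6*π·x), so u'(x) = 6*π*cos(6*π*x).
Writing u(x) = A·sin(kπx/L) with A = 1 and k = 2, use ∫_0^L sin²(kπx/L) dx = L/2 and ∫_0^L cos²(kπx/L) dx = L/2.
u² = 1·sin²(6*π·x) and (u')² = 36*π^2·cos²(6*π·x), and each of sin², cos² integrates to L/2 = 1/6 over (0, 1/3).
∫_0^1/3 u² dx = 1/6, so ||u||_L² = sqrt(6)/6.
∫_0^1/3 (u')² dx = 6*π^2, so ||u'||_L² = sqrt(6)*π.
Ratio ||u||_L² / ||u'||_L² = 1/(6*π).
Sharp Poincaré constant on H^1_0(0, 1/3) is C_P = L/π = 1/(3*π), achieved by sin(3*π·x).
This is the k = 2 harmonic; the ratio L/(kπ) is strictly less than C_P = L/π, consistent with the sharp inequality ||u||_L² ≤ C_P ||u'||_L².


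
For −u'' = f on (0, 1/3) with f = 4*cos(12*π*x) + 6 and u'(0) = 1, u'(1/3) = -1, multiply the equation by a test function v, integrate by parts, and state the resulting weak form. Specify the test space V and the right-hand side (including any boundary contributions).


V = H^1(0, 1/3) (v unrestricted at boundary; u is determined up to an additive constant); weak form: ∫_0^1/3 u'v' dx = ∫_0^1/3 (4*cos(12*π*x) + 6) v dx − v(1/3) − v(0) for all v ∈ V.

Multiply both sides by a test function v and integrate from 0 to 1/3:
  ∫_0^1/3 −u''(x) v(x) dx = ∫_0^1/3 f(x) v(x) dx.
Integrate the LHS by parts once:
  ∫_0^1/3 −u'' v dx = −[u'(x) v(x)]_0^1/3 + ∫_0^1/3 u'(x) v'(x) dx.
Thus ∫_0^1/3 u'(x) v'(x) dx = ∫_0^1/3 f(x) v(x) dx + [u'(x) v(x)]_0^1/3.
Choose V so that boundary terms are either known or forced to vanish.
u has inhomogeneous Neumann u'(0) = 1, u'(1/3) = -1. [u' v]_0^1/3 = (-1)·v(1/3) − (1)·v(0) = − v(1/3) − v(0). Take V = H^1(0, 1/3); boundary term becomes part of RHS.
Weak formulation: find u (satisfying any essential BC) such that ∫_0^1/3 u'(x) v'(x) dx = ∫_0^1/3 f v dx − v(1/3) − v(0) for all v ∈ V (Neumann data are natural BCs: they enter the RHS as boundary terms).
Substituting f(x) = 4*cos(12*π*x) + 6, the right-hand side is ∫_0^1/3 (4*cos(12*π*x) + 6) v dx − v(1/3) − v(0).
Compatibility check (pure Neumann): taking v ≡ 1 ∈ V gives 0 = ∫_0^1/3 f dx + (-1) − (1), i.e. ∫_0^1/3 f dx must equal u'(0) − u'(1/3) = 2. Indeed ∫_0^1/3 (4*cos(12*π*x) + 6) dx = 2, so the data are compatible. The solution is then unique only up to an additive constant (fix it e.g. by requiring ∫_0^1/3 u dx = 0).


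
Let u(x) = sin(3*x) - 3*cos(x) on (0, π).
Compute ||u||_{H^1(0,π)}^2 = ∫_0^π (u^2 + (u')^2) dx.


||u||_{H^1(0,π)}^2 = 14*π

u'(x) = 3*sin(x) + 3*cos(3*x).
Expand u² and (u')² and integrate term by term on (0, π), using: for integers n ≥ 1, ∫_0^π sin²(nx) dx = ∫_0^π cos²(nx) dx = π/2; for n ≠ n', ∫_0^π sin(nx)sin(n'x) dx = ∫_0^π cos(nx)cos(n'x) dx = 0; and by product-to-sum, ∫_0^π sin(nx)cos(n'x) dx = ½∫_0^π [sin((n+n')x) + sin((n−n')x)] dx, which is 0 when n+n' is even and 2n/(n²−n'²) when n+n' is odd (it need not vanish on (0, π)).
  u² squared terms: (-3)²·∫cos(x)² dx = 9·π/2 = 9*π/2;  (1)²·∫sin(3x)² dx = 1·π/2 = π/2.
  u² cross terms: 2·(-3)·(1)·∫cos(x)·sin(3x) dx = -6·(0) = 0.
  So ∫_0^π u² dx = 9*π/2 + π/2 + 0 = 5*π.
  (u')² squared terms: (3)²·∫cos(3x)² dx = 9·π/2 = 9*π/2;  (3)²·∫sin(x)² dx = 9·π/2 = 9*π/2.
  (u')² cross terms: 2·(3)·(3)·∫cos(3x)·sin(x) dx = 18·(0) = 0.
  So ∫_0^π (u')² dx = 9*π/2 + 9*π/2 + 0 = 9*π.
||u||_{H^1}^2 = (5*π) + (9*π) = 14*π.


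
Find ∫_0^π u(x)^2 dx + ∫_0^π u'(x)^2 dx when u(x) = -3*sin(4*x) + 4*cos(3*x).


||u||_{H^1(0,π)}^2 = -1920/7 + 313*π/2

u'(x) = -12*sin(3*x) - 12*cos(4*x).
Expand u² and (u')² and integrate term by term on (0, π), using: for integers n ≥ 1, ∫_0^π sin²(nx) dx = ∫_0^π cos²(nx) dx = π/2; for n ≠ n', ∫_0^π sin(nx)sin(n'x) dx = ∫_0^π cos(nx)cos(n'x) dx = 0; and by product-to-sum, ∫_0^π sin(nx)cos(n'x) dx = ½∫_0^π [sin((n+n')x) + sin((n−n')x)] dx, which is 0 when n+n' is even and 2n/(n²−n'²) when n+n' is odd (it need not vanish on (0, π)).
  u² squared terms: (-3)²·∫sin(4x)² dx = 9·π/2 = 9*π/2;  (4)²·∫cos(3x)² dx = 16·π/2 = 8*π.
  u² cross terms: 2·(-3)·(4)·∫sin(4x)·cos(3x) dx = -24·(8/7) = -192/7.
  So ∫_0^π u² dx = 9*π/2 + 8*π − 192/7 = -192/7 + 25*π/2.
  (u')² squared terms: (-12)²·∫cos(4x)² dx = 144·π/2 = 72*π;  (-12)²·∫sin(3x)² dx = 144·π/2 = 72*π.
  (u')² cross terms: 2·(-12)·(-12)·∫cos(4x)·sin(3x) dx = 288·(-6/7) = -1728/7.
  So ∫_0^π (u')² dx = 72*π + 72*π − 1728/7 = -1728/7 + 144*π.
||u||_{H^1}^2 = (-192/7 + 25*π/2) + (-1728/7 + 144*π) = -1920/7 + 313*π/2.


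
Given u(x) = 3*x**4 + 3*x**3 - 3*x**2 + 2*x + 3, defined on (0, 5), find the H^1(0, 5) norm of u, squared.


||u||_{H^1}^2 = 408617735/84

The H^1 norm (squared) on an interval (0, L) is
  ||u||_{H^1}^2 = ∫_0^L u(x)^2 dx + ∫_0^L u'(x)^2 dx.
Compute u'(x) = 12*x**3 + 9*x**2 - 6*x + 2.
Then u(x)^2 = 9*x**8 + 18*x**7 - 9*x**6 - 6*x**5 + 39*x**4 + 6*x**3 - 14*x**2 + 12*x + 9 and u'(x)^2 = 144*x**6 + 216*x**5 - 63*x**4 - 60*x**3 + 72*x**2 - 24*x + 4.
Integrate each monomial from 0 to 5 using ∫_0^5 c·x^n dx = c·5^(n+1)/(n+1):
  ∫_0^5 u(x)^2 dx = ∫_0^5 (9*x^8 + 18*x^7 - 9*x^6 - 6*x^5 + 39*x^4 + 6*x^3 - 14*x^2 + 12*x + 9) dx. Term by term:
    ∫_0^5 9*x^8 dx = 1953125;  ∫_0^5 18*x^7 dx = 3515625/4;  ∫_0^5 -9*x^6 dx = -703125/7;
    ∫_0^5 -6*x^5 dx = -15625;  ∫_0^5 39*x^4 dx = 24375;  ∫_0^5 6*x^3 dx = 1875/2;
    ∫_0^5 -14*x^2 dx = -1750/3;  ∫_0^5 12*x dx = 150;  ∫_0^5 9 dx = 45.
  Sum: 1953125 + 3515625/4 − 703125/7 − 15625 + 24375 + 1875/2 − 1750/3 + 150 + 45 = 230234255/84.
  ∫_0^5 u'(x)^2 dx = ∫_0^5 (144*x^6 + 216*x^5 - 63*x^4 - 60*x^3 + 72*x^2 - 24*x + 4) dx. Term by term:
    ∫_0^5 144*x^6 dx = 11250000/7;  ∫_0^5 216*x^5 dx = 562500;  ∫_0^5 -63*x^4 dx = -39375;
    ∫_0^5 -60*x^3 dx = -9375;  ∫_0^5 72*x^2 dx = 3000;  ∫_0^5 -24*x dx = -300;
    ∫_0^5 4 dx = 20.
  Sum: 11250000/7 + 562500 − 39375 − 9375 + 3000 − 300 + 20 = 14865290/7.
Adding: ||u||_{H^1}^2 = 230234255/84 + 14865290/7 = 408617735/84.


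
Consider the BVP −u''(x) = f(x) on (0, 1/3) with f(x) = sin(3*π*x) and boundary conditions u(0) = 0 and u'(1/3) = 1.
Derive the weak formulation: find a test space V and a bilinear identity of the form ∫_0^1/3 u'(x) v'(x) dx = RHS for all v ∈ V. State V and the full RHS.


V = {v ∈ H^1(0, 1/3) : v(0) = 0} (test functions vanish at x = 0 where u is specified); weak form: ∫_0^1/3 u'v' dx = ∫_0^1/3 (sin(3*π*x)) v dx + v(1/3) for all v ∈ V.

Multiply both sides by a test function v and integrate from 0 to 1/3:
  ∫_0^1/3 −u''(x) v(x) dx = ∫_0^1/3 f(x) v(x) dx.
Integrate the LHS by parts once:
  ∫_0^1/3 −u'' v dx = −[u'(x) v(x)]_0^1/3 + ∫_0^1/3 u'(x) v'(x) dx.
Thus ∫_0^1/3 u'(x) v'(x) dx = ∫_0^1/3 f(x) v(x) dx + [u'(x) v(x)]_0^1/3.
Choose V so that boundary terms are either known or forced to vanish.
Mixed BC: u(0) = 0 (Dirichlet) and u'(1/3) = 1 (Neumann). Define V = {v ∈ H^1(0, 1/3) : v(0) = 0}. Then [u' v]_0^1/3 = u'(1/3)·v(1/3) − u'(0)·0 = v(1/3).
Weak formulation: find u (satisfying any essential BC) such that ∫_0^1/3 u'(x) v'(x) dx = ∫_0^1/3 f v dx + v(1/3) for all v ∈ V (Dirichlet at 0 absorbed into V; Neumann datum at x = 1/3 contributes the boundary term).
Substituting f(x) = sin(3*π*x), the right-hand side is ∫_0^1/3 (sin(3*π*x)) v dx + v(1/3).


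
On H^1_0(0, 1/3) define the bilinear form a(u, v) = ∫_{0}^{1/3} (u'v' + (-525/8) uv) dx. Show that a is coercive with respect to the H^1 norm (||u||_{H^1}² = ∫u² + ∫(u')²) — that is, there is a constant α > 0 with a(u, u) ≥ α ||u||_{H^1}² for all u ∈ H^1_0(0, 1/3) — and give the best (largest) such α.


α = 3*(-175 + 24*π^2)/(8*(1 + 9*π^2))

Coercivity of a(·,·) on H^1_0(0, 1/3) means a(u, u) ≥ α ||u||_{H^1}² for every u ∈ H^1_0.
The interval has length L = 1/3, and Poincaré/coercivity depend only on L. Here a(u, u) = ∫(u')² + (-525/8)·∫u².
Here c = -525/8 < 0 with |c| < (π/L)² = 9*π^2, so coercivity still holds. The condition a(u,u) ≥ α||u||_{H^1}² reads (1−α)∫(u')² ≥ (α−c)∫u². Any admissible α is ≤ 1 (rapidly oscillating u have ∫u²/∫(u')² → 0), and α = 1 would force 0 ≥ (1−c)∫u², impossible since c < 1; so 1−α > 0. By the sharp Poincaré inequality on H^1_0 of an interval of length L, ∫(u')² ≥ (π/L)²∫u² with equality for the first sine mode sin(π(x−x₀)/L) (x₀ the left endpoint), so the inequality holds for all u iff (1−α)(π/L)² ≥ α − c, i.e. α ≤ ((π/L)² + c)/((π/L)² + 1) = (1 + c(L/π)²)/(1 + (L/π)²). (Direct route, valid since c ≤ 0: Poincaré gives c∫u² ≥ c(L/π)²∫(u')², so a(u,u) ≥ (1 + c(L/π)²)∫(u')², while ||u||_{H^1}² ≤ (1 + (L/π)²)∫(u')²; dividing yields the same α.) With (π/L)² = 9*π^2 and c = -525/8, the largest admissible constant is α = ((π/L)² + c)/((π/L)² + 1).
Simplifying, α = 3*(-175 + 24*π^2)/(8*(1 + 9*π^2)).


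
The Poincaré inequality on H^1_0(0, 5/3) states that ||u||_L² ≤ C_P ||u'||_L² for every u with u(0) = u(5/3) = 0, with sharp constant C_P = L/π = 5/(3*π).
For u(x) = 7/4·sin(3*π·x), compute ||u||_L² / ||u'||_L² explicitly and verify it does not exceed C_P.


||u||_L² / ||u'||_L² = 1/(3*π) < C_P = 5/(3*π).

u(x) = 7/4·sin(3*π·x), so u'(x) = 21*π*cos(3*π*x)/4.
Writing u(x) = A·sin(kπx/L) with A = 7/4 and k = 5, use ∫_0^L sin²(kπx/L) dx = L/2 and ∫_0^L cos²(kπx/L) dx = L/2.
u² = 49/16·sin²(3*π·x) and (u')² = 441*π^2/16·cos²(3*π·x), and each of sin², cos² integrates to L/2 = 5/6 over (0, 5/3).
∫_0^5/3 u² dx = 245/96, so ||u||_L² = 7*sqrt(30)/24.
∫_0^5/3 (u')² dx = 735*π^2/32, so ||u'||_L² = 7*sqrt(30)*π/8.
Ratio ||u||_L² / ||u'||_L² = 1/(3*π).
Sharp Poincaré constant on H^1_0(0, 5/3) is C_P = L/π = 5/(3*π), achieved by sin(3*π/5·x).
This is the k = 5 harmonic; the ratio L/(kπ) is strictly less than C_P = L/π, consistent with the sharp inequality ||u||_L² ≤ C_P ||u'||_L².


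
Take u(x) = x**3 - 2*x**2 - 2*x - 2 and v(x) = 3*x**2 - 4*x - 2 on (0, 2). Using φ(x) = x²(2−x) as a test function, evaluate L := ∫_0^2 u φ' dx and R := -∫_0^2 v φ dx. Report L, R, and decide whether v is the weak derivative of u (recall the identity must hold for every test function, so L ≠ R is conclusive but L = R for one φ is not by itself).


LHS = 8/3, RHS = 8/3. Yes, v = u' weakly.

u(x) = x**3 - 2*x**2 - 2*x - 2, classical derivative u'(x) = 3*x**2 - 4*x - 2.
φ(x) = x²(2−x), so φ'(x) = x*(4 - 3*x).
Note φ(0) = φ(2) = 0, so the boundary term u·φ vanishes.
LHS = ∫_0^2 u(x) φ'(x) dx = ∫_0^2 (-3*x^5 + 10*x^4 - 2*x^3 - 2*x^2 - 8*x) dx. Term by term:
  ∫_0^2 -3*x^5 dx = -32;  ∫_0^2 10*x^4 dx = 64;  ∫_0^2 -2*x^3 dx = -8;
  ∫_0^2 -2*x^2 dx = -16/3;  ∫_0^2 -8*x dx = -16.
Sum: -32 + 64 − 8 − 16/3 − 16 = 8/3.
So LHS = 8/3.
∫_0^2 v(x) φ(x) dx = ∫_0^2 (-3*x^5 + 10*x^4 - 6*x^3 - 4*x^2) dx. Term by term:
  ∫_0^2 -3*x^5 dx = -32;  ∫_0^2 10*x^4 dx = 64;  ∫_0^2 -6*x^3 dx = -24;
  ∫_0^2 -4*x^2 dx = -32/3.
Sum: -32 + 64 − 24 − 32/3 = -8/3.
So RHS = -∫_0^2 v(x) φ(x) dx = 8/3.
LHS = RHS, so the identity holds for this test φ.
Moreover u is smooth here and v(x) = u'(x) = 3*x**2 - 4*x - 2 pointwise, so the identity holds for every test function. Hence v is the weak derivative of u.


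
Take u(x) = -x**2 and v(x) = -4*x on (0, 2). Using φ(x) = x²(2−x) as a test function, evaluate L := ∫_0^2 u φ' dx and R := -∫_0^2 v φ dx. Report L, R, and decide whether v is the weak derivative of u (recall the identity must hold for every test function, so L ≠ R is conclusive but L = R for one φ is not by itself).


LHS = 16/5, RHS = 32/5. No, v is not the weak derivative of u.

u(x) = -x**2, classical derivative u'(x) = -2*x.
φ(x) = x²(2−x), so φ'(x) = x*(4 - 3*x).
Note φ(0) = φ(2) = 0, so the boundary term u·φ vanishes.
LHS = ∫_0^2 u(x) φ'(x) dx = ∫_0^2 (3*x^4 - 4*x^3) dx. Term by term:
  ∫_0^2 3*x^4 dx = 96/5;  ∫_0^2 -4*x^3 dx = -16.
Sum: 96/5 − 16 = 16/5.
So LHS = 16/5.
∫_0^2 v(x) φ(x) dx = ∫_0^2 (4*x^4 - 8*x^3) dx. Term by term:
  ∫_0^2 4*x^4 dx = 128/5;  ∫_0^2 -8*x^3 dx = -32.
Sum: 128/5 − 32 = -32/5.
So RHS = -∫_0^2 v(x) φ(x) dx = 32/5.
LHS − RHS = -16/5 ≠ 0, so the identity fails.
(For a valid weak derivative the identity must hold for EVERY test function, in particular this one. The failure shows v is NOT the weak derivative of u.)
Correct weak derivative would be u'(x) = -2*x.


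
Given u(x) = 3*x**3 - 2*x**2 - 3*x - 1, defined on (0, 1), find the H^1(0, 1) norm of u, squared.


||u||_{H^1}^2 = 2699/210

The H^1 norm (squared) on an interval (0, L) is
  ||u||_{H^1}^2 = ∫_0^L u(x)^2 dx + ∫_0^L u'(x)^2 dx.
Compute u'(x) = 9*x**2 - 4*x - 3.
Then u(x)^2 = 9*x**6 - 12*x**5 - 14*x**4 + 6*x**3 + 13*x**2 + 6*x + 1 and u'(x)^2 = 81*x**4 - 72*x**3 - 38*x**2 + 24*x + 9.
Integrate each monomial from 0 to 1 using ∫_0^1 c·x^n dx = c·1^(n+1)/(n+1):
  ∫_0^1 u(x)^2 dx = ∫_0^1 (9*x^6 - 12*x^5 - 14*x^4 + 6*x^3 + 13*x^2 + 6*x + 1) dx. Term by term:
    ∫_0^1 9*x^6 dx = 9/7;  ∫_0^1 -12*x^5 dx = -2;  ∫_0^1 -14*x^4 dx = -14/5;
    ∫_0^1 6*x^3 dx = 3/2;  ∫_0^1 13*x^2 dx = 13/3;  ∫_0^1 6*x dx = 3;
    ∫_0^1 1 dx = 1.
  Sum: 9/7 − 2 − 14/5 + 3/2 + 13/3 + 3 + 1 = 1327/210.
  ∫_0^1 u'(x)^2 dx = ∫_0^1 (81*x^4 - 72*x^3 - 38*x^2 + 24*x + 9) dx. Term by term:
    ∫_0^1 81*x^4 dx = 81/5;  ∫_0^1 -72*x^3 dx = -18;  ∫_0^1 -38*x^2 dx = -38/3;
    ∫_0^1 24*x dx = 12;  ∫_0^1 9 dx = 9.
  Sum: 81/5 − 18 − 38/3 + 12 + 9 = 98/15.
Adding: ||u||_{H^1}^2 = 1327/210 + 98/15 = 2699/210.


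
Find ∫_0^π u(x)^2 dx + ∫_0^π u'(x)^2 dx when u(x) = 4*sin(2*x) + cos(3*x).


||u||_{H^1(0,π)}^2 = -64 + 45*π

u'(x) = -3*sin(3*x) + 8*cos(2*x).
Expand u² and (u')² and integrate term by term on (0, π), using: for integers n ≥ 1, ∫_0^π sin²(nx) dx = ∫_0^π cos²(nx) dx = π/2; for n ≠ n', ∫_0^π sin(nx)sin(n'x) dx = ∫_0^π cos(nx)cos(n'x) dx = 0; and by product-to-sum, ∫_0^π sin(nx)cos(n'x) dx = ½∫_0^π [sin((n+n')x) + sin((n−n')x)] dx, which is 0 when n+n' is even and 2n/(n²−n'²) when n+n' is odd (it need not vanish on (0, π)).
  u² squared terms: (4)²·∫sin(2x)² dx = 16·π/2 = 8*π;  (1)²·∫cos(3x)² dx = 1·π/2 = π/2.
  u² cross terms: 2·(4)·(1)·∫sin(2x)·cos(3x) dx = 8·(-4/5) = -32/5.
  So ∫_0^π u² dx = 8*π + π/2 − 32/5 = -32/5 + 17*π/2.
  (u')² squared terms: (-3)²·∫sin(3x)² dx = 9·π/2 = 9*π/2;  (8)²·∫cos(2x)² dx = 64·π/2 = 32*π.
  (u')² cross terms: 2·(-3)·(8)·∫sin(3x)·cos(2x) dx = -48·(6/5) = -288/5.
  So ∫_0^π (u')² dx = 9*π/2 + 32*π − 288/5 = -288/5 + 73*π/2.
||u||_{H^1}^2 = (-32/5 + 17*π/2) + (-288/5 + 73*π/2) = -64 + 45*π.


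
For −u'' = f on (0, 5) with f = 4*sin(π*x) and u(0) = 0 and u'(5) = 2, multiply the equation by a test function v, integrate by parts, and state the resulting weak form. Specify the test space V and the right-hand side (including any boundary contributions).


V = {v ∈ H^1(0, 5) : v(0) = 0} (test functions vanish at x = 0 where u is specified); weak form: ∫_0^5 u'v' dx = ∫_0^5 (4*sin(π*x)) v dx + 2·v(5) for all v ∈ V.

Multiply both sides by a test function v and integrate from 0 to 5:
  ∫_0^5 −u''(x) v(x) dx = ∫_0^5 f(x) v(x) dx.
Integrate the LHS by parts once:
  ∫_0^5 −u'' v dx = −[u'(x) v(x)]_0^5 + ∫_0^5 u'(x) v'(x) dx.
Thus ∫_0^5 u'(x) v'(x) dx = ∫_0^5 f(x) v(x) dx + [u'(x) v(x)]_0^5.
Choose V so that boundary terms are either known or forced to vanish.
Mixed BC: u(0) = 0 (Dirichlet) and u'(5) = 2 (Neumann). Define V = {v ∈ H^1(0, 5) : v(0) = 0}. Then [u' v]_0^5 = u'(5)·v(5) − u'(0)·0 = 2·v(5).
Weak formulation: find u (satisfying any essential BC) such that ∫_0^5 u'(x) v'(x) dx = ∫_0^5 f v dx + 2·v(5) for all v ∈ V (Dirichlet at 0 absorbed into V; Neumann datum at x = 5 contributes the boundary term).
Substituting f(x) = 4*sin(π*x), the right-hand side is ∫_0^5 (4*sin(π*x)) v dx + 2·v(5).


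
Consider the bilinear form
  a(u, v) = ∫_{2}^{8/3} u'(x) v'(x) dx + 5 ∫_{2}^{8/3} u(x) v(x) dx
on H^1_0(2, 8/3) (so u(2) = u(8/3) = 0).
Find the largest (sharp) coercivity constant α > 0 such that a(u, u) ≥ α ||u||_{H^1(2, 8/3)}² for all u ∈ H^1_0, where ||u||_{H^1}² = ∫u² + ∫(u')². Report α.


α = 1

Coercivity of a(·,·) on H^1_0(2, 8/3) means a(u, u) ≥ α ||u||_{H^1}² for every u ∈ H^1_0.
The interval has length L = 2/3, and Poincaré/coercivity depend only on L. Here a(u, u) = ∫(u')² + (5)·∫u².
Here c = 5 ≥ 1, so a(u,u) = ∫(u')² + c∫u² ≥ ∫(u')² + ∫u² = ||u||_{H^1}², i.e. α = 1 works. No larger α is possible: a(u,u) ≥ α||u||_{H^1}² means (1−α)∫(u')² ≥ (α−c)∫u², and for the modes u_n = sin(nπ(x−x₀)/L) (x₀ the left endpoint) one has ∫u_n²/∫(u_n')² = (L/(nπ))² → 0, so a(u_n,u_n)/||u_n||_{H^1}² → 1. Hence the optimal constant is α = 1.
Therefore α = 1.


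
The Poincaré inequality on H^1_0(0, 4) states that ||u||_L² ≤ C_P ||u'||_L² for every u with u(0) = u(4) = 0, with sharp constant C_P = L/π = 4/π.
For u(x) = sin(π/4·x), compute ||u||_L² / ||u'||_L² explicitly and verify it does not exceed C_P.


||u||_L² / ||u'||_L² = 4/π = C_P.

u(x) = sin(π/4·x), so u'(x) = π*cos(π*x/4)/4.
Writing u(x) = A·sin(kπx/L) with A = 1 and k = 1, use ∫_0^L sin²(kπx/L) dx = L/2 and ∫_0^L cos²(kπx/L) dx = L/2.
u² = 1·sin²(π/4·x) and (u')² = π^2/16·cos²(π/4·x), and each of sin², cos² integrates to L/2 = 2 over (0, 4).
∫_0^4 u² dx = 2, so ||u||_L² = sqrt(2).
∫_0^4 (u')² dx = π^2/8, so ||u'||_L² = sqrt(2)*π/4.
Ratio ||u||_L² / ||u'||_L² = 4/π.
Sharp Poincaré constant on H^1_0(0, 4) is C_P = L/π = 4/π, achieved by sin(π/4·x).
This is the k = 1 eigenfunction (up to amplitude), so the ratio equals the sharp Poincaré constant exactly.


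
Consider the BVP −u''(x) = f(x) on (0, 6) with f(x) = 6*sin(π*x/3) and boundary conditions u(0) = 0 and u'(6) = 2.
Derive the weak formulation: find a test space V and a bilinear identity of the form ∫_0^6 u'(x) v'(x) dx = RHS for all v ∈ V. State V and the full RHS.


V = {v ∈ H^1(0, 6) : v(0) = 0} (test functions vanish at x = 0 where u is specified); weak form: ∫_0^6 u'v' dx = ∫_0^6 (6*sin(π*x/3)) v dx + 2·v(6) for all v ∈ V.

Multiply both sides by a test function v and integrate from 0 to 6:
  ∫_0^6 −u''(x) v(x) dx = ∫_0^6 f(x) v(x) dx.
Integrate the LHS by parts once:
  ∫_0^6 −u'' v dx = −[u'(x) v(x)]_0^6 + ∫_0^6 u'(x) v'(x) dx.
Thus ∫_0^6 u'(x) v'(x) dx = ∫_0^6 f(x) v(x) dx + [u'(x) v(x)]_0^6.
Choose V so that boundary terms are either known or forced to vanish.
Mixed BC: u(0) = 0 (Dirichlet) and u'(6) = 2 (Neumann). Define V = {v ∈ H^1(0, 6) : v(0) = 0}. Then [u' v]_0^6 = u'(6)·v(6) − u'(0)·0 = 2·v(6).
Weak formulation: find u (satisfying any essential BC) such that ∫_0^6 u'(x) v'(x) dx = ∫_0^6 f v dx + 2·v(6) for all v ∈ V (Dirichlet at 0 absorbed into V; Neumann datum at x = 6 contributes the boundary term).
Substituting f(x) = 6*sin(π*x/3), the right-hand side is ∫_0^6 (6*sin(π*x/3)) v dx + 2·v(6).
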